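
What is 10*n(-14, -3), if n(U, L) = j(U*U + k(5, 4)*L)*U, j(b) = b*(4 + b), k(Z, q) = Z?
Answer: -4687900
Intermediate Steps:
n(U, L) = U*(U² + 5*L)*(4 + U² + 5*L) (n(U, L) = ((U*U + 5*L)*(4 + (U*U + 5*L)))*U = ((U² + 5*L)*(4 + (U² + 5*L)))*U = ((U² + 5*L)*(4 + U² + 5*L))*U = U*(U² + 5*L)*(4 + U² + 5*L))
10*n(-14, -3) = 10*(-14*((-14)² + 5*(-3))*(4 + (-14)² + 5*(-3))) = 10*(-14*(196 - 15)*(4 + 196 - 15)) = 10*(-14*181*185) = 10*(-468790) = -4687900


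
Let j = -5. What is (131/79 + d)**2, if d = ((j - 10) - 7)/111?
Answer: 163916809/76895361 ≈ 2.1317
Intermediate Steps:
d = -22/111 (d = ((-5 - 10) - 7)/111 = (-15 - 7)*(1/111) = -22*1/111 = -22/111 ≈ -0.19820)
(131/79 + d)**2 = (131/79 - 22/111)**2 = (12803/8769)**2 = 163916809/76895361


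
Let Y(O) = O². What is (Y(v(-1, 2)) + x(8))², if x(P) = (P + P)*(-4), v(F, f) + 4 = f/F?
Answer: 784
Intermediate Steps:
v(F, f) = -4 + f/F
x(P) = -8*P (x(P) = (2*P)*(-4) = -8*P)
(Y(v(-1, 2)) + x(8))² = ((-4 + 2/(-1))² - 8*8)² = ((-4 + 2*(-1))² - 64)² = ((-4 - 2)² - 64)² = ((-6)² - 64)² = (36 - 64)² = (-28)² = 784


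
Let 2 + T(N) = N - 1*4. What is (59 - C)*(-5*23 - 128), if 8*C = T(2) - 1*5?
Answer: -116883/8 ≈ -14610.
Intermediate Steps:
T(N) = -6 + N (T(N) = -2 + (N - 1*4) = -2 + (N - 4) = -2 + (-4 + N) = -6 + N)
C = -9/8 (C = ((-6 + 2) - 1*5)/8 = (-4 - 5)/8 = (⅛)*(-9) = -9/8 ≈ -1.1250)
(59 - C)*(-5*23 - 128) = (59 - 1*(-9/8))*(-5*23 - 128) = (59 + 9/8)*(-115 - 128) = (481/8)*(-243) = -116883/8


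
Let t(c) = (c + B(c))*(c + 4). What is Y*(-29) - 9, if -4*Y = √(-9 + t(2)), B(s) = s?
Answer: -9 + 29*√15/4 ≈ 19.079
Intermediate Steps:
t(c) = 2*c*(4 + c) (t(c) = (c + c)*(c + 4) = (2*c)*(4 + c) = 2*c*(4 + c))
Y = -√15/4 (Y = -√(-9 + 2*2*(4 + 2))/4 = -√(-9 + 2*2*6)/4 = -√(-9 + 24)/4 = -√15/4 ≈ -0.96825)
Y*(-29) - 9 = -√15/4*(-29) - 9 = 29*√15/4 - 9 = -9 + 29*√15/4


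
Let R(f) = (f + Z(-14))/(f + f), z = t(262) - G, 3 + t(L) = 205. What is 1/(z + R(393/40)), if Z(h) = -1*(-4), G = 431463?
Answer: -786/338970593 ≈ -2.3188e-6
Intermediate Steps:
t(L) = 202 (t(L) = -3 + 205 = 202)
z = -431261 (z = 202 - 1*431463 = 202 - 431463 = -431261)
Z(h) = 4
R(f) = (4 + f)/(2*f) (R(f) = (f + 4)/(f + f) = (4 + f)/((2*f)) = (4 + f)*(1/(2*f)) = (4 + f)/(2*f))
1/(z + R(393/40)) = 1/(-431261 + (4 + 393/40)/(2*((393/40)))) = 1/(-431261 + (4 + 393*(1/40))/(2*((393*(1/40))))) = 1/(-431261 + (4 + 393/40)/(2*(393/40))) = 1/(-431261 + (½)*(40/393)*(553/40)) = 1/(-431261 + 553/786) = 1/(-338970593/786) = -786/338970593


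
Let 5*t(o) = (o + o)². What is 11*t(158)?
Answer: 1098416/5 ≈ 2.1968e+5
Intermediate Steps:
t(o) = 4*o²/5 (t(o) = (o + o)²/5 = (2*o)²/5 = (4*o²)/5 = 4*o²/5)
11*t(158) = 11*((⅘)*158²) = 11*((⅘)*24964) = 11*(99856/5) = 1098416/5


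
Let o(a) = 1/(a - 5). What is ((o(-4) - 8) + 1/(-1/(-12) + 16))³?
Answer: -2732843155141/5240822553 ≈ -521.45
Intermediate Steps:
o(a) = 1/(-5 + a)
((o(-4) - 8) + 1/(-1/(-12) + 16))³ = ((1/(-5 - 4) - 8) + 1/(-1/(-12) + 16))³ = ((1/(-9) - 8) + 1/(-1*(-1/12) + 16))³ = ((-⅑ - 8) + 1/(1/12 + 16))³ = (-73/9 + 1/(193/12))³ = (-73/9 + 12/193)³ = (-13981/1737)³ = -2732843155141/5240822553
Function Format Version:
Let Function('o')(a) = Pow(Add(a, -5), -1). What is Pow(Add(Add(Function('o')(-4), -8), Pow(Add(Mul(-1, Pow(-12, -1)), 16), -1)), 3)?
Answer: Rational(-2732843155141, 5240822553) ≈ -521.45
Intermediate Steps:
Function('o')(a) = Pow(Add(-5, a), -1)
Pow(Add(Add(Function('o')(-4), -8), Pow(Add(Mul(-1, Pow(-12, -1)), 16), -1)), 3) = Pow(Add(Add(Pow(Add(-5, -4), -1), -8), Pow(Add(Mul(-1, Pow(-12, -1)), 16), -1)), 3) = Pow(Add(Add(Pow(-9, -1), -8), Pow(Add(Mul(-1, Rational(-1, 12)), 16), -1)), 3) = Pow(Add(Add(Rational(-1, 9), -8), Pow(Add(Rational(1, 12), 16), -1)), 3) = Pow(Add(Rational(-73, 9), Pow(Rational(193, 12), -1)), 3) = Pow(Add(Rational(-73, 9), Rational(12, 193)), 3) = Pow(Rational(-13981, 1737), 3) = Rational(-2732843155141, 5240822553)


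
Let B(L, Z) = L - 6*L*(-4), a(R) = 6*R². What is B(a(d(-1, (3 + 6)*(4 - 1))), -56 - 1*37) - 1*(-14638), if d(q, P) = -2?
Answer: 15238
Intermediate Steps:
B(L, Z) = 25*L (B(L, Z) = L + 24*L = 25*L)
B(a(d(-1, (3 + 6)*(4 - 1))), -56 - 1*37) - 1*(-14638) = 25*(6*(-2)²) - 1*(-14638) = 25*(6*4) + 14638 = 25*24 + 14638 = 600 + 14638 = 15238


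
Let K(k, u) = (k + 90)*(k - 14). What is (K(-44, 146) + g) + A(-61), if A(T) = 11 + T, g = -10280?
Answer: -12998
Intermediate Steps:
K(k, u) = (-14 + k)*(90 + k) (K(k, u) = (90 + k)*(-14 + k) = (-14 + k)*(90 + k))
(K(-44, 146) + g) + A(-61) = ((-1260 + (-44)² + 76*(-44)) - 10280) + (11 - 61) = ((-1260 + 1936 - 3344) - 10280) - 50 = (-2668 - 10280) - 50 = -12948 - 50 = -12998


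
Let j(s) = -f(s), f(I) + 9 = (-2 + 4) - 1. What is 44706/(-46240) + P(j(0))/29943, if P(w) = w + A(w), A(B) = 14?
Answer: -668807239/692282160 ≈ -0.96609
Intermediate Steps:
f(I) = -8 (f(I) = -9 + ((-2 + 4) - 1) = -9 + (2 - 1) = -9 + 1 = -8)
j(s) = 8 (j(s) = -1*(-8) = 8)
P(w) = 14 + w (P(w) = w + 14 = 14 + w)
44706/(-46240) + P(j(0))/29943 = 44706/(-46240) + (14 + 8)/29943 = 44706*(-1/46240) + 22*(1/29943) = -22353/23120 + 22/29943 = -668807239/692282160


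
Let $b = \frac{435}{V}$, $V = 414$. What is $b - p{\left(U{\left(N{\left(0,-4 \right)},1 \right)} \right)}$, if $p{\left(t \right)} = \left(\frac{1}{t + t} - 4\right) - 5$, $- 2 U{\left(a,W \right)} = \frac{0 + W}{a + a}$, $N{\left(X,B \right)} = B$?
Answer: $\frac{283}{138} \approx 2.0507$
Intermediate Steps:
$b = \frac{145}{138}$ ($b = \frac{435}{414} = 435 \cdot \frac{1}{414} = \frac{145}{138} \approx 1.0507$)
$U{\left(a,W \right)} = - \frac{W}{4 a}$ ($U{\left(a,W \right)} = - \frac{\left(0 + W\right) \frac{1}{a + a}}{2} = - \frac{W \frac{1}{2 a}}{2} = - \frac{\frac{1}{2} W \frac{1}{a}}{2} = - \frac{W}{4 a}$)
$p{\left(t \right)} = -9 + \frac{1}{2 t}$ ($p{\left(t \right)} = \left(\frac{1}{2 t} - 4\right) - 5 = \left(-4 + \frac{1}{2 t}\right) - 5 = -9 + \frac{1}{2 t}$)
$b - p{\left(U{\left(N{\left(0,-4 \right)},1 \right)} \right)} = \frac{145}{138} - \left(-9 + \frac{1}{2 \left(\left(- \frac{1}{4}\right) 1 \frac{1}{-4}\right)}\right) = \frac{145}{138} - \left(-9 + \frac{1}{2 \left(\left(- \frac{1}{4}\right) 1 \left(- \frac{1}{4}\right)\right)}\right) = \frac{145}{138} - \left(-9 + \frac{\frac{1}{\frac{1}{16}}}{2}\right) = \frac{145}{138} - \left(-9 + \frac{1}{2} \cdot 16\right) = \frac{145}{138} - \left(-9 + 8\right) = \frac{145}{138} - -1 = \frac{145}{138} + 1 = \frac{283}{138}$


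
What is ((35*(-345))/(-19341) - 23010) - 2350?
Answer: -23355985/921 ≈ -25359.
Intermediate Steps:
((35*(-345))/(-19341) - 23010) - 2350 = (-12075*(-1/19341) - 23010) - 2350 = (575/921 - 23010) - 2350 = -21191635/921 - 2350 = -23355985/921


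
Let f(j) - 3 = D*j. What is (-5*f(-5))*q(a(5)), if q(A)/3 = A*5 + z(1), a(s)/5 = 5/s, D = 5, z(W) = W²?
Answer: 8580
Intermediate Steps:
a(s) = 25/s (a(s) = 5*(5/s) = 25/s)
f(j) = 3 + 5*j
q(A) = 3 + 15*A (q(A) = 3*(A*5 + 1²) = 3*(5*A + 1) = 3*(1 + 5*A) = 3 + 15*A)
(-5*f(-5))*q(a(5)) = (-5*(3 + 5*(-5)))*(3 + 15*(25/5)) = (-5*(3 - 25))*(3 + 15*(25*(⅕))) = (-5*(-22))*(3 + 15*5) = 110*(3 + 75) = 110*78 = 8580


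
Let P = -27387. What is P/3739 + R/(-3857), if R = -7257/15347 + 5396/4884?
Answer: -282777553381981/38605236831843 ≈ -7.3249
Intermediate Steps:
R = 11842306/18738687 (R = -7257*1/15347 + 5396*(1/4884) = -7257/15347 + 1349/1221 = 11842306/18738687 ≈ 0.63197)
P/3739 + R/(-3857) = -27387/3739 + (11842306/18738687)/(-3857) = -27387*1/3739 + (11842306/18738687)*(-1/3857) = -27387/3739 - 1691758/10325016537 = -282777553381981/38605236831843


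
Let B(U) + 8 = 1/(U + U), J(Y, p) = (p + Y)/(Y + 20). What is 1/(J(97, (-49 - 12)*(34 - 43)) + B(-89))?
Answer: -20826/51737 ≈ -0.40254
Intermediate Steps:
J(Y, p) = (Y + p)/(20 + Y)
B(U) = -8 + 1/(2*U) (B(U) = -8 + 1/(U + U) = -8 + 1/(2*U))
1/(J(97, (-49 - 12)*(34 - 43)) + B(-89)) = 1/((97 + (-49 - 12)*(34 - 43))/(20 + 97) + (-8 + (1/2)/(-89))) = 1/((97 - 61*(-9))/117 + (-8 + (1/2)*(-1/89))) = 1/((97 + 549)/117 + (-8 - 1/178)) = 1/((1/117)*646 - 1425/178) = 1/(646/117 - 1425/178) = 1/(-51737/20826) = -20826/51737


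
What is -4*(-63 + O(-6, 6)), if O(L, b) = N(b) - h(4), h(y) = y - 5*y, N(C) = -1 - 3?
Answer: 204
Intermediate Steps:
N(C) = -4
h(y) = -4*y
O(L, b) = 12 (O(L, b) = -4 - (-4)*4 = -4 - 1*(-16) = -4 + 16 = 12)
-4*(-63 + O(-6, 6)) = -4*(-63 + 12) = -4*(-51) = 204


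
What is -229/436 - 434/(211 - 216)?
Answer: 188079/2180 ≈ 86.275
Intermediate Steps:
-229/436 - 434/(211 - 216) = -229*1/436 - 434/(-5) = -229/436 - 434*(-1/5) = -229/436 + 434/5 = 188079/2180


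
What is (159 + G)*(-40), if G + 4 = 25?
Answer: -7200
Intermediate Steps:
G = 21 (G = -4 + 25 = 21)
(159 + G)*(-40) = (159 + 21)*(-40) = 180*(-40) = -7200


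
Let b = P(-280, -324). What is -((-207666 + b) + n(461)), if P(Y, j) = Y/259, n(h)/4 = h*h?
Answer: -23769426/37 ≈ -6.4242e+5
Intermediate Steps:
n(h) = 4*h**2 (n(h) = 4*(h*h) = 4*h**2)
P(Y, j) = Y/259 (P(Y, j) = Y*(1/259) = Y/259)
b = -40/37 (b = (1/259)*(-280) = -40/37 ≈ -1.0811)
-((-207666 + b) + n(461)) = -((-207666 - 40/37) + 4*461**2) = -(-7683682/37 + 4*212521) = -(-7683682/37 + 850084) = -1*23769426/37 = -23769426/37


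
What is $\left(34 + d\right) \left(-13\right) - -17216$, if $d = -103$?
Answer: $18113$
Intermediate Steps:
$\left(34 + d\right) \left(-13\right) - -17216 = \left(34 - 103\right) \left(-13\right) - -17216 = \left(-69\right) \left(-13\right) + 17216 = 897 + 17216 = 18113$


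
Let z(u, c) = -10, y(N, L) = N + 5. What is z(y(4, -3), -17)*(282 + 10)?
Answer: -2920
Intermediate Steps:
y(N, L) = 5 + N
z(y(4, -3), -17)*(282 + 10) = -10*(282 + 10) = -10*292 = -2920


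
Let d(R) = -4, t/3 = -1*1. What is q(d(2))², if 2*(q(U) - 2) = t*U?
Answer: 64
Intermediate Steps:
t = -3 (t = 3*(-1*1) = 3*(-1) = -3)
q(U) = 2 - 3*U/2 (q(U) = 2 + (-3*U)/2 = 2 - 3*U/2)
q(d(2))² = (2 - 3/2*(-4))² = (2 + 6)² = 8² = 64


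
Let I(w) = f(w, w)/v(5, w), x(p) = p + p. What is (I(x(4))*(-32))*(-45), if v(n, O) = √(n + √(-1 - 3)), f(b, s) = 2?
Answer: 2880/√(5 + 2*I) ≈ 1218.7 - 234.69*I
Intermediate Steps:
x(p) = 2*p
v(n, O) = √(n + 2*I) (v(n, O) = √(n + √(-4)) = √(n + 2*I))
I(w) = 2/√(5 + 2*I) (I(w) = 2/(√(5 + 2*I)) = 2/√(5 + 2*I))
(I(x(4))*(-32))*(-45) = ((2/√(5 + 2*I))*(-32))*(-45) = -64/√(5 + 2*I)*(-45) = 2880/√(5 + 2*I)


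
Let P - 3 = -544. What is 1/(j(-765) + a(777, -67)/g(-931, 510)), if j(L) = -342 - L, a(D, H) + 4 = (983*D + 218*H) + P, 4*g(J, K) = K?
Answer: 51/321029 ≈ 0.00015886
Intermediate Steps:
P = -541 (P = 3 - 544 = -541)
g(J, K) = K/4
a(D, H) = -545 + 218*H + 983*D (a(D, H) = -4 + ((983*D + 218*H) - 541) = -4 + ((218*H + 983*D) - 541) = -4 + (-541 + 218*H + 983*D) = -545 + 218*H + 983*D)
1/(j(-765) + a(777, -67)/g(-931, 510)) = 1/((-342 - 1*(-765)) + (-545 + 218*(-67) + 983*777)/(((¼)*510))) = 1/((-342 + 765) + (-545 - 14606 + 763791)/(255/2)) = 1/(423 + 748640*(2/255)) = 1/(423 + 299456/51) = 1/(321029/51) = 51/321029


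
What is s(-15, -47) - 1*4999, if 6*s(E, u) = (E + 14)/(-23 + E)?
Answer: -1139771/228 ≈ -4999.0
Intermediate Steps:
s(E, u) = (14 + E)/(6*(-23 + E)) (s(E, u) = ((E + 14)/(-23 + E))/6 = ((14 + E)/(-23 + E))/6 = (14 + E)/(6*(-23 + E)))
s(-15, -47) - 1*4999 = (14 - 15)/(6*(-23 - 15)) - 1*4999 = (⅙)*(-1)/(-38) - 4999 = (⅙)*(-1/38)*(-1) - 4999 = 1/228 - 4999 = -1139771/228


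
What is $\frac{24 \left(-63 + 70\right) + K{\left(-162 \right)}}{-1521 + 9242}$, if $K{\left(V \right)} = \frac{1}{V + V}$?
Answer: $\frac{54431}{2501604} \approx 0.021758$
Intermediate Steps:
$K{\left(V \right)} = \frac{1}{2 V}$
$\frac{24 \left(-63 + 70\right) + K{\left(-162 \right)}}{-1521 + 9242} = \frac{24 \left(-63 + 70\right) + \frac{1}{2 \left(-162\right)}}{-1521 + 9242} = \frac{24 \cdot 7 + \frac{1}{2} \left(- \frac{1}{162}\right)}{7721} = \left(168 - \frac{1}{324}\right) \frac{1}{7721} = \frac{54431}{324} \cdot \frac{1}{7721} = \frac{54431}{2501604}$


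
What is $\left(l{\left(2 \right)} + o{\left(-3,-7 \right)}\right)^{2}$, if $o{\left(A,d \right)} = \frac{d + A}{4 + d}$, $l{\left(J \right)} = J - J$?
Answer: $\frac{100}{9} \approx 11.111$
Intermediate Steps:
$l{\left(J \right)} = 0$
$o{\left(A,d \right)} = \frac{A + d}{4 + d}$
$\left(l{\left(2 \right)} + o{\left(-3,-7 \right)}\right)^{2} = \left(0 + \frac{-3 - 7}{4 - 7}\right)^{2} = \left(0 + \frac{1}{-3} \left(-10\right)\right)^{2} = \left(0 - - \frac{10}{3}\right)^{2} = \left(0 + \frac{10}{3}\right)^{2} = \left(\frac{10}{3}\right)^{2} = \frac{100}{9}$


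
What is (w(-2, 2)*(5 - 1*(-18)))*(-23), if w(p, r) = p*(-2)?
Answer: -2116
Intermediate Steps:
w(p, r) = -2*p
(w(-2, 2)*(5 - 1*(-18)))*(-23) = ((-2*(-2))*(5 - 1*(-18)))*(-23) = (4*(5 + 18))*(-23) = (4*23)*(-23) = 92*(-23) = -2116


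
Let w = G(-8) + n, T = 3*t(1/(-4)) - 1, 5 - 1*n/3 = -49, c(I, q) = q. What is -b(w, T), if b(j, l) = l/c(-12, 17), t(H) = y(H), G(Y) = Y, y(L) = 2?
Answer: -5/17 ≈ -0.29412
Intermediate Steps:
n = 162 (n = 15 - 3*(-49) = 15 + 147 = 162)
t(H) = 2
T = 5 (T = 3*2 - 1 = 6 - 1 = 5)
w = 154 (w = -8 + 162 = 154)
b(j, l) = l/17
-b(w, T) = -5/17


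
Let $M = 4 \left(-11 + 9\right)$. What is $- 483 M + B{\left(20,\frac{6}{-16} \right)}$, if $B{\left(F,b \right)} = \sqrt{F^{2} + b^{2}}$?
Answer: $3864 + \frac{\sqrt{25609}}{8} \approx 3884.0$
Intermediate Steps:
$M = -8$ ($M = 4 \left(-2\right) = -8$)
$- 483 M + B{\left(20,\frac{6}{-16} \right)} = \left(-483\right) \left(-8\right) + \sqrt{20^{2} + \left(\frac{6}{-16}\right)^{2}} = 3864 + \sqrt{400 + \left(6 \left(- \frac{1}{16}\right)\right)^{2}} = 3864 + \sqrt{400 + \left(- \frac{3}{8}\right)^{2}} = 3864 + \sqrt{400 + \frac{9}{64}} = 3864 + \sqrt{\frac{25609}{64}} = 3864 + \frac{\sqrt{25609}}{8}$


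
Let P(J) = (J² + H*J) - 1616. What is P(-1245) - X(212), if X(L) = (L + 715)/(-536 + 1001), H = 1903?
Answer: -127228339/155 ≈ -8.2083e+5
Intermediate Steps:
P(J) = -1616 + J² + 1903*J (P(J) = (J² + 1903*J) - 1616 = -1616 + J² + 1903*J)
X(L) = 143/93 + L/465 (X(L) = (715 + L)/465 = (715 + L)*(1/465) = 143/93 + L/465)
P(-1245) - X(212) = (-1616 + (-1245)² + 1903*(-1245)) - (143/93 + (1/465)*212) = (-1616 + 1550025 - 2369235) - (143/93 + 212/465) = -820826 - 1*309/155 = -820826 - 309/155 = -127228339/155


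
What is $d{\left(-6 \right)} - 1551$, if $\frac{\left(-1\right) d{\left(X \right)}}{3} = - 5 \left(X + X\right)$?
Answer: $-1731$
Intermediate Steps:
$d{\left(X \right)} = 30 X$ ($d{\left(X \right)} = - 3 \left(- 5 \left(X + X\right)\right) = - 3 \left(- 5 \cdot 2 X\right) = - 3 \left(- 10 X\right) = 30 X$)
$d{\left(-6 \right)} - 1551 = 30 \left(-6\right) - 1551 = -180 - 1551 = -1731$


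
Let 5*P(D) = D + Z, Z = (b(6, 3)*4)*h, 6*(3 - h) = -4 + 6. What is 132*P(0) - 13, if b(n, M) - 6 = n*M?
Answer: 33727/5 ≈ 6745.4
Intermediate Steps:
b(n, M) = 6 + M*n (b(n, M) = 6 + n*M = 6 + M*n)
h = 8/3 (h = 3 - (-4 + 6)/6 = 3 - ⅙*2 = 3 - ⅓ = 8/3 ≈ 2.6667)
Z = 256 (Z = ((6 + 3*6)*4)*(8/3) = ((6 + 18)*4)*(8/3) = (24*4)*(8/3) = 96*(8/3) = 256)
P(D) = 256/5 + D/5 (P(D) = (D + 256)/5 = (256 + D)/5 = 256/5 + D/5)
132*P(0) - 13 = 132*(256/5 + (⅕)*0) - 13 = 132*(256/5 + 0) - 13 = 132*(256/5) - 13 = 33792/5 - 13 = 33727/5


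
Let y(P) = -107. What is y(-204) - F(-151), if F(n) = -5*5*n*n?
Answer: 569918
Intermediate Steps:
F(n) = -25*n**2
y(-204) - F(-151) = -107 - (-25)*(-151)**2 = -107 - (-25)*22801 = -107 - 1*(-570025) = -107 + 570025 = 569918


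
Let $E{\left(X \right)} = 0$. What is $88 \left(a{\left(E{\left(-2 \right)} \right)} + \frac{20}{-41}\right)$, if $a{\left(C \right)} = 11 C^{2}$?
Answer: $- \frac{1760}{41} \approx -42.927$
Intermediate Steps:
$88 \left(a{\left(E{\left(-2 \right)} \right)} + \frac{20}{-41}\right) = 88 \left(11 \cdot 0^{2} + \frac{20}{-41}\right) = 88 \left(11 \cdot 0 + 20 \left(- \frac{1}{41}\right)\right) = 88 \left(0 - \frac{20}{41}\right) = 88 \left(- \frac{20}{41}\right) = - \frac{1760}{41}$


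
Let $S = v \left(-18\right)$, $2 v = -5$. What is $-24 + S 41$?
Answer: $1821$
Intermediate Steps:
$v = - \frac{5}{2}$ ($v = \frac{1}{2} \left(-5\right) = - \frac{5}{2} \approx -2.5$)
$S = 45$ ($S = \left(- \frac{5}{2}\right) \left(-18\right) = 45$)
$-24 + S 41 = -24 + 45 \cdot 41 = -24 + 1845 = 1821$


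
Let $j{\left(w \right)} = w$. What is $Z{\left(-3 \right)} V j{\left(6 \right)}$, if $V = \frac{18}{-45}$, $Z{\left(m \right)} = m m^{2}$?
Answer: $\frac{324}{5} \approx 64.8$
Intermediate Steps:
$Z{\left(m \right)} = m^{3}$
$V = - \frac{2}{5}$ ($V = 18 \left(- \frac{1}{45}\right) = - \frac{2}{5} \approx -0.4$)
$Z{\left(-3 \right)} V j{\left(6 \right)} = \left(-3\right)^{3} \left(- \frac{2}{5}\right) 6 = \left(-27\right) \left(- \frac{2}{5}\right) 6 = \frac{54}{5} \cdot 6 = \frac{324}{5}$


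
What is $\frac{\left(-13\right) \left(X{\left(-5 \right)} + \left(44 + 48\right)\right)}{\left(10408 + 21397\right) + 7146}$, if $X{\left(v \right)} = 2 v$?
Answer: $- \frac{1066}{38951} \approx -0.027368$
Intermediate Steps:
$\frac{\left(-13\right) \left(X{\left(-5 \right)} + \left(44 + 48\right)\right)}{\left(10408 + 21397\right) + 7146} = \frac{\left(-13\right) \left(2 \left(-5\right) + \left(44 + 48\right)\right)}{\left(10408 + 21397\right) + 7146} = \frac{\left(-13\right) \left(-10 + 92\right)}{31805 + 7146} = \frac{\left(-13\right) 82}{38951} = \left(-1066\right) \frac{1}{38951} = - \frac{1066}{38951}$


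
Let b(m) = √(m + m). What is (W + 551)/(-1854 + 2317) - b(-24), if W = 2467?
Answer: 3018/463 - 4*I*√3 ≈ 6.5184 - 6.9282*I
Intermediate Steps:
b(m) = √2*√m (b(m) = √(2*m) = √2*√m)
(W + 551)/(-1854 + 2317) - b(-24) = (2467 + 551)/(-1854 + 2317) - √2*√(-24) = 3018/463 - √2*2*I*√6 = 3018*(1/463) - 4*I*√3 = 3018/463 - 4*I*√3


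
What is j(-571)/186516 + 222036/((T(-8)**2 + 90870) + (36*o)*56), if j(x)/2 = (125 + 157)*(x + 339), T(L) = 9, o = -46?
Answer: -1156856396/9248085 ≈ -125.09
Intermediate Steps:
j(x) = 191196 + 564*x (j(x) = 2*((125 + 157)*(x + 339)) = 2*(282*(339 + x)) = 2*(95598 + 282*x) = 191196 + 564*x)
j(-571)/186516 + 222036/((T(-8)**2 + 90870) + (36*o)*56) = (191196 + 564*(-571))/186516 + 222036/((9**2 + 90870) + (36*(-46))*56) = (191196 - 322044)*(1/186516) + 222036/((81 + 90870) - 1656*56) = -130848*1/186516 + 222036/(90951 - 92736) = -10904/15543 + 222036/(-1785) = -10904/15543 + 222036*(-1/1785) = -10904/15543 - 74012/595 = -1156856396/9248085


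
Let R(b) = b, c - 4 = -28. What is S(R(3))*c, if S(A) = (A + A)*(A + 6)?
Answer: -1296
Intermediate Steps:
c = -24 (c = 4 - 28 = -24)
S(A) = 2*A*(6 + A) (S(A) = (2*A)*(6 + A) = 2*A*(6 + A))
S(R(3))*c = (2*3*(6 + 3))*(-24) = (2*3*9)*(-24) = 54*(-24) = -1296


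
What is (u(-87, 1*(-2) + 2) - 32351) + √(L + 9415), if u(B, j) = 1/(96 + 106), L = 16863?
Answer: -6534901/202 + √26278 ≈ -32189.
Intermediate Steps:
u(B, j) = 1/202
(u(-87, 1*(-2) + 2) - 32351) + √(L + 9415) = (1/202 - 32351) + √(16863 + 9415) = -6534901/202 + √26278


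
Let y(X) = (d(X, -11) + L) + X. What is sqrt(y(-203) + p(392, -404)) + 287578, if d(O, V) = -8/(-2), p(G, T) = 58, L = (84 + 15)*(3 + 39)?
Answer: 287578 + sqrt(4017) ≈ 2.8764e+5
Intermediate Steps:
L = 4158 (L = 99*42 = 4158)
d(O, V) = 4 (d(O, V) = -8*(-1/2) = 4)
y(X) = 4162 + X (y(X) = (4 + 4158) + X = 4162 + X)
sqrt(y(-203) + p(392, -404)) + 287578 = sqrt((4162 - 203) + 58) + 287578 = sqrt(3959 + 58) + 287578 = sqrt(4017) + 287578 = 287578 + sqrt(4017)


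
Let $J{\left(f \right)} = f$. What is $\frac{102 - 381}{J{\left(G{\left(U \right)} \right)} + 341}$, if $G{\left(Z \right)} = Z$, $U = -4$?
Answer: $- \frac{279}{337} \approx -0.82789$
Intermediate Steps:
$\frac{102 - 381}{J{\left(G{\left(U \right)} \right)} + 341} = \frac{102 - 381}{-4 + 341} = - \frac{279}{337}$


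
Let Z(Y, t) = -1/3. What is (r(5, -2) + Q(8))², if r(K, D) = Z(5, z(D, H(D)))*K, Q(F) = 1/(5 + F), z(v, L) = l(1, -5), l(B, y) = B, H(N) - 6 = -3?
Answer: 3844/1521 ≈ 2.5273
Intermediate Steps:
H(N) = 3 (H(N) = 6 - 3 = 3)
z(v, L) = 1
Z(Y, t) = -⅓ (Z(Y, t) = -1*⅓ = -⅓)
r(K, D) = -K/3
(r(5, -2) + Q(8))² = (-⅓*5 + 1/(5 + 8))² = (-5/3 + 1/13)² = (-62/39)² = 3844/1521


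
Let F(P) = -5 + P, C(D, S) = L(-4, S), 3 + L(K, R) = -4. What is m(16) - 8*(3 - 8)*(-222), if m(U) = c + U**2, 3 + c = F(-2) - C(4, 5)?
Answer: -8627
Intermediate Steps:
L(K, R) = -7 (L(K, R) = -3 - 4 = -7)
C(D, S) = -7
c = -3 (c = -3 + ((-5 - 2) - 1*(-7)) = -3 + (-7 + 7) = -3 + 0 = -3)
m(U) = -3 + U**2
m(16) - 8*(3 - 8)*(-222) = (-3 + 16**2) - 8*(3 - 8)*(-222) = (-3 + 256) - 8*(-5)*(-222) = 253 + 40*(-222) = 253 - 8880 = -8627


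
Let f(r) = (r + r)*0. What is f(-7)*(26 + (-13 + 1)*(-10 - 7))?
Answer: 0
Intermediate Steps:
f(r) = 0 (f(r) = (2*r)*0 = 0)
f(-7)*(26 + (-13 + 1)*(-10 - 7)) = 0*(26 + (-13 + 1)*(-10 - 7)) = 0*(26 - 12*(-17)) = 0*(26 + 204) = 0*230 = 0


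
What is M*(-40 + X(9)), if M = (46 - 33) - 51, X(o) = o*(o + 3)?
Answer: -2584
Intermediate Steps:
X(o) = o*(3 + o)
M = -38 (M = 13 - 51 = -38)
M*(-40 + X(9)) = -38*(-40 + 9*(3 + 9)) = -38*(-40 + 9*12) = -38*(-40 + 108) = -38*68 = -2584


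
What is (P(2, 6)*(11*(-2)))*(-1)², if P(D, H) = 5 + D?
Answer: -154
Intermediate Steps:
(P(2, 6)*(11*(-2)))*(-1)² = ((5 + 2)*(11*(-2)))*(-1)² = (7*(-22))*1 = -154*1 = -154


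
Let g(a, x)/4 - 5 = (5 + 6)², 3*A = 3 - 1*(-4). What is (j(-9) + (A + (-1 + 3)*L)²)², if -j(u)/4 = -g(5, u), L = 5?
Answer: 380757169/81 ≈ 4.7007e+6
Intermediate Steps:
A = 7/3 (A = (3 - 1*(-4))/3 = (3 + 4)/3 = (⅓)*7 = 7/3 ≈ 2.3333)
g(a, x) = 504 (g(a, x) = 20 + 4*(5 + 6)² = 20 + 4*11² = 20 + 4*121 = 20 + 484 = 504)
j(u) = 2016 (j(u) = -(-4)*504 = -4*(-504) = 2016)
(j(-9) + (A + (-1 + 3)*L)²)² = (2016 + (7/3 + (-1 + 3)*5)²)² = (2016 + (7/3 + 2*5)²)² = (2016 + (7/3 + 10)²)² = (2016 + (37/3)²)² = (2016 + 1369/9)² = (19513/9)² = 380757169/81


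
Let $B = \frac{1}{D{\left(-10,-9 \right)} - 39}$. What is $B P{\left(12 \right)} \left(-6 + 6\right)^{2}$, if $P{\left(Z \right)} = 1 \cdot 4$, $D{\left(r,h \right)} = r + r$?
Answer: $0$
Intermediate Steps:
$D{\left(r,h \right)} = 2 r$
$B = - \frac{1}{59}$ ($B = \frac{1}{2 \left(-10\right) - 39} = \frac{1}{-20 - 39} = \frac{1}{-59} = - \frac{1}{59} \approx -0.016949$)
$P{\left(Z \right)} = 4$
$B P{\left(12 \right)} \left(-6 + 6\right)^{2} = \left(- \frac{1}{59}\right) 4 \left(-6 + 6\right)^{2} = - \frac{4 \cdot 0^{2}}{59} = \left(- \frac{4}{59}\right) 0 = 0$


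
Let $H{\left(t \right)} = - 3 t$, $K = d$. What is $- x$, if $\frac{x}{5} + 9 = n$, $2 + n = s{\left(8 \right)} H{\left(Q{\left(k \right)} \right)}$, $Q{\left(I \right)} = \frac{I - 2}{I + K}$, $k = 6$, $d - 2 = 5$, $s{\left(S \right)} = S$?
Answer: $\frac{1195}{13} \approx 91.923$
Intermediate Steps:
$d = 7$ ($d = 2 + 5 = 7$)
$K = 7$
$Q{\left(I \right)} = \frac{-2 + I}{7 + I}$ ($Q{\left(I \right)} = \frac{I - 2}{I + 7} = \frac{-2 + I}{7 + I}$)
$n = - \frac{122}{13}$ ($n = -2 + 8 \left(- 3 \frac{-2 + 6}{7 + 6}\right) = -2 + 8 \left(- 3 \cdot \frac{1}{13} \cdot 4\right) = -2 + 8 \left(\left(-3\right) \frac{4}{13}\right) = -2 + 8 \left(- \frac{12}{13}\right) = -2 - \frac{96}{13} = - \frac{122}{13} \approx -9.3846$)
$x = - \frac{1195}{13}$ ($x = -45 + 5 \left(- \frac{122}{13}\right) = -45 - \frac{610}{13} = - \frac{1195}{13} \approx -91.923$)
$- x = \left(-1\right) \left(- \frac{1195}{13}\right) = \frac{1195}{13}$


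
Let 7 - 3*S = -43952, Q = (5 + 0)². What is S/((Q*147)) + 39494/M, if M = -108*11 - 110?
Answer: -63060428/2385075 ≈ -26.440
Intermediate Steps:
M = -1298 (M = -1188 - 110 = -1298)
Q = 25 (Q = 5² = 25)
S = 14653 (S = 7/3 - ⅓*(-43952) = 7/3 + 43952/3 = 14653)
S/((Q*147)) + 39494/M = 14653/((25*147)) + 39494/(-1298) = 14653/3675 + 39494*(-1/1298) = 14653*(1/3675) - 19747/649 = 14653/3675 - 19747/649 = -63060428/2385075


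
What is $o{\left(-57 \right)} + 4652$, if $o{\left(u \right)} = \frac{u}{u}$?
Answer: $4653$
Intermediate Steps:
$o{\left(u \right)} = 1$
$o{\left(-57 \right)} + 4652 = 1 + 4652 = 4653$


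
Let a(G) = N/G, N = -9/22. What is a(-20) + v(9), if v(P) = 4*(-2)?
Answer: -3511/440 ≈ -7.9795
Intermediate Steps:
N = -9/22 (N = -9*1/22 = -9/22 ≈ -0.40909)
a(G) = -9/(22*G)
v(P) = -8
a(-20) + v(9) = -9/22/(-20) - 8 = -9/22*(-1/20) - 8 = 9/440 - 8 = -3511/440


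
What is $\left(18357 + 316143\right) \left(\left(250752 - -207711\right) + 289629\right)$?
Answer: $250236774000$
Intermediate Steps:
$\left(18357 + 316143\right) \left(\left(250752 - -207711\right) + 289629\right) = 334500 \left(\left(250752 + 207711\right) + 289629\right) = 334500 \left(458463 + 289629\right) = 334500 \cdot 748092 = 250236774000$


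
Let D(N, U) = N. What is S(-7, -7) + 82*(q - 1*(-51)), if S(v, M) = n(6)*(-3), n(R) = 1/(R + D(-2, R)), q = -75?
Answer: -7875/4 ≈ -1968.8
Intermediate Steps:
n(R) = 1/(-2 + R) (n(R) = 1/(R - 2) = 1/(-2 + R))
S(v, M) = -¾ (S(v, M) = -3/(-2 + 6) = -3/4 = (¼)*(-3) = -¾)
S(-7, -7) + 82*(q - 1*(-51)) = -¾ + 82*(-75 - 1*(-51)) = -¾ + 82*(-75 + 51) = -¾ + 82*(-24) = -¾ - 1968 = -7875/4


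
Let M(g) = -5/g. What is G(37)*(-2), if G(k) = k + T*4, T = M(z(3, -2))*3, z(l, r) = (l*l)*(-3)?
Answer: -706/9 ≈ -78.444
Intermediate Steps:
z(l, r) = -3*l**2 (z(l, r) = l**2*(-3) = -3*l**2)
T = 5/9 (T = -5/((-3*3**2))*3 = -5/((-3*9))*3 = -5/(-27)*3 = -5*(-1/27)*3 = (5/27)*3 = 5/9 ≈ 0.55556)
G(k) = 20/9 + k (G(k) = k + (5/9)*4 = k + 20/9 = 20/9 + k)
G(37)*(-2) = (20/9 + 37)*(-2) = (353/9)*(-2) = -706/9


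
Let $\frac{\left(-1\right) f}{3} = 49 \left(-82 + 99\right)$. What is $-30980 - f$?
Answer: $-28481$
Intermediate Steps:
$f = -2499$ ($f = - 3 \cdot 49 \left(-82 + 99\right) = - 3 \cdot 49 \cdot 17 = \left(-3\right) 833 = -2499$)
$-30980 - f = -30980 - -2499 = -30980 + 2499 = -28481$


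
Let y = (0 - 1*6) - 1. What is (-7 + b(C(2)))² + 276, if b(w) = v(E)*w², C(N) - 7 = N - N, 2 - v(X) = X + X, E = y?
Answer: 604005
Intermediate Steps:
y = -7 (y = (0 - 6) - 1 = -6 - 1 = -7)
E = -7
v(X) = 2 - 2*X (v(X) = 2 - (X + X) = 2 - 2*X)
C(N) = 7 (C(N) = 7 + (N - N) = 7 + 0 = 7)
b(w) = 16*w² (b(w) = (2 - 2*(-7))*w² = (2 + 14)*w² = 16*w²)
(-7 + b(C(2)))² + 276 = (-7 + 16*7²)² + 276 = (-7 + 16*49)² + 276 = (-7 + 784)² + 276 = 777² + 276 = 603729 + 276 = 604005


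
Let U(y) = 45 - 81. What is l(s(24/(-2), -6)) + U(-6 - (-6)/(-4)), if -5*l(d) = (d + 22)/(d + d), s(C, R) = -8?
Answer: -1433/40 ≈ -35.825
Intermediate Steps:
l(d) = -(22 + d)/(10*d) (l(d) = -(d + 22)/(5*(d + d)) = -(22 + d)/(5*(2*d)) = -(22 + d)*1/(2*d)/5 = -(22 + d)/(10*d))
U(y) = -36
l(s(24/(-2), -6)) + U(-6 - (-6)/(-4)) = (1/10)*(-22 - 1*(-8))/(-8) - 36 = (1/10)*(-1/8)*(-22 + 8) - 36 = (1/10)*(-1/8)*(-14) - 36 = 7/40 - 36 = -1433/40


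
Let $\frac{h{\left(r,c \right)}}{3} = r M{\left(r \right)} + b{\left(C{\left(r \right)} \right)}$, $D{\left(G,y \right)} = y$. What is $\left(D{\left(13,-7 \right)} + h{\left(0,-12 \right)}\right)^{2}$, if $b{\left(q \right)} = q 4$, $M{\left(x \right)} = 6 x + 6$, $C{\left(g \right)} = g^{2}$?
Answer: $49$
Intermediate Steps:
$M{\left(x \right)} = 6 + 6 x$
$b{\left(q \right)} = 4 q$
$h{\left(r,c \right)} = 12 r^{2} + 3 r \left(6 + 6 r\right)$ ($h{\left(r,c \right)} = 3 \left(r \left(6 + 6 r\right) + 4 r^{2}\right) = 3 \left(4 r^{2} + r \left(6 + 6 r\right)\right) = 12 r^{2} + 3 r \left(6 + 6 r\right)$)
$\left(D{\left(13,-7 \right)} + h{\left(0,-12 \right)}\right)^{2} = \left(-7 + 6 \cdot 0 \left(3 + 5 \cdot 0\right)\right)^{2} = \left(-7 + 6 \cdot 0 \left(3 + 0\right)\right)^{2} = \left(-7 + 6 \cdot 0 \cdot 3\right)^{2} = \left(-7 + 0\right)^{2} = \left(-7\right)^{2} = 49$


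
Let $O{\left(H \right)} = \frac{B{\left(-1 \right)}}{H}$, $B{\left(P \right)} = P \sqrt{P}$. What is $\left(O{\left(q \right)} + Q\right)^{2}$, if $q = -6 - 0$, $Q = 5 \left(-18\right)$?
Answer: $\frac{\left(540 - i\right)^{2}}{36} \approx 8100.0 - 30.0 i$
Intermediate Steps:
$Q = -90$
$B{\left(P \right)} = P^{\frac{3}{2}}$
$q = -6$ ($q = -6 + 0 = -6$)
$O{\left(H \right)} = - \frac{i}{H}$ ($O{\left(H \right)} = \frac{\left(-1\right)^{\frac{3}{2}}}{H} = \frac{\left(-1\right) i}{H} = - \frac{i}{H}$)
$\left(O{\left(q \right)} + Q\right)^{2} = \left(- \frac{i}{-6} - 90\right)^{2} = \left(\left(-1\right) i \left(- \frac{1}{6}\right) - 90\right)^{2} = \left(\frac{i}{6} - 90\right)^{2} = \left(-90 + \frac{i}{6}\right)^{2}$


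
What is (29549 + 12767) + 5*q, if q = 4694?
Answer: 65786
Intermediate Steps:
(29549 + 12767) + 5*q = (29549 + 12767) + 5*4694 = 42316 + 23470 = 65786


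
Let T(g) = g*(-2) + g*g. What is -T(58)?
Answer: -3248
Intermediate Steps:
T(g) = g**2 - 2*g (T(g) = -2*g + g**2 = g**2 - 2*g)
-T(58) = -58*(-2 + 58) = -58*56 = -1*3248 = -3248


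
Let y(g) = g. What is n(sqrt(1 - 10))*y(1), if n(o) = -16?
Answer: -16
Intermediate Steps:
n(sqrt(1 - 10))*y(1) = -16*1 = -16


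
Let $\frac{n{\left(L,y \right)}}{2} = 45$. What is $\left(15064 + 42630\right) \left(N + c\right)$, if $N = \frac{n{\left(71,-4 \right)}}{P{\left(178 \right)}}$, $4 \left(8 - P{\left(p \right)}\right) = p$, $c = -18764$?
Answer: $- \frac{79038010688}{73} \approx -1.0827 \cdot 10^{9}$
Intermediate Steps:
$n{\left(L,y \right)} = 90$ ($n{\left(L,y \right)} = 2 \cdot 45 = 90$)
$P{\left(p \right)} = 8 - \frac{p}{4}$
$N = - \frac{180}{73}$ ($N = \frac{90}{8 - \frac{89}{2}} = \frac{90}{- \frac{73}{2}} = 90 \left(- \frac{2}{73}\right) = - \frac{180}{73} \approx -2.4658$)
$\left(15064 + 42630\right) \left(N + c\right) = \left(15064 + 42630\right) \left(- \frac{180}{73} - 18764\right) = 57694 \left(- \frac{1369952}{73}\right) = - \frac{79038010688}{73}$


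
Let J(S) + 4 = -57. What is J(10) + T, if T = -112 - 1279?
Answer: -1452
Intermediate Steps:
J(S) = -61 (J(S) = -4 - 57 = -61)
T = -1391
J(10) + T = -61 - 1391 = -1452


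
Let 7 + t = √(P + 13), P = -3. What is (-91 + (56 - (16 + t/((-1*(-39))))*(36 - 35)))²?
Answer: (1982 + √10)²/1521 ≈ 2591.0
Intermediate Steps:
t = -7 + √10 (t = -7 + √(-3 + 13) = -7 + √10 ≈ -3.8377)
(-91 + (56 - (16 + t/((-1*(-39))))*(36 - 35)))² = (-91 + (56 - (16 + (-7 + √10)/((-1*(-39))))*(36 - 35)))² = (-91 + (56 - (16 + (-7 + √10)/39)))² = (-91 + (56 - (16 + (-7 + √10)*(1/39))))² = (-91 + (56 - (16 + (-7/39 + √10/39))))² = (-91 + (56 - (617/39 + √10/39)))² = (-91 + (56 + (-617/39 - √10/39)))² = (-91 + (1567/39 - √10/39))² = (-1982/39 - √10/39)²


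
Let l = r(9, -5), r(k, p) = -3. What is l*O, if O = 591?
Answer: -1773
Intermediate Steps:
l = -3
l*O = -3*591 = -1773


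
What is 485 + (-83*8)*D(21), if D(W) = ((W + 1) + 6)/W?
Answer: -1201/3 ≈ -400.33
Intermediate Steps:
D(W) = (7 + W)/W (D(W) = ((1 + W) + 6)/W = (7 + W)/W)
485 + (-83*8)*D(21) = 485 + (-83*8)*((7 + 21)/21) = 485 - 664*28/21 = 485 - 664*4/3 = 485 - 2656/3 = -1201/3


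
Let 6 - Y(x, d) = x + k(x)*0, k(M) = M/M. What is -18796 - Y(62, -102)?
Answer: -18740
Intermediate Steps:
k(M) = 1
Y(x, d) = 6 - x (Y(x, d) = 6 - (x + 1*0) = 6 - (x + 0) = 6 - x)
-18796 - Y(62, -102) = -18796 - (6 - 1*62) = -18796 - (6 - 62) = -18796 - 1*(-56) = -18796 + 56 = -18740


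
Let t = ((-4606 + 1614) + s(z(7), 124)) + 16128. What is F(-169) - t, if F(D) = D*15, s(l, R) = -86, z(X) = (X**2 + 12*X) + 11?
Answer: -15585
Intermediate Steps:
z(X) = 11 + X**2 + 12*X
t = 13050 (t = ((-4606 + 1614) - 86) + 16128 = (-2992 - 86) + 16128 = -3078 + 16128 = 13050)
F(D) = 15*D
F(-169) - t = 15*(-169) - 1*13050 = -2535 - 13050 = -15585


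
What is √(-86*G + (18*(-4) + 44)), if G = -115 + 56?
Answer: 29*√6 ≈ 71.035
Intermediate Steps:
G = -59
√(-86*G + (18*(-4) + 44)) = √(-86*(-59) + (18*(-4) + 44)) = √(5074 + (-72 + 44)) = √(5074 - 28) = √5046 = 29*√6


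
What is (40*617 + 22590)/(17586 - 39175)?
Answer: -47270/21589 ≈ -2.1895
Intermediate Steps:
(40*617 + 22590)/(17586 - 39175) = (24680 + 22590)/(-21589) = 47270*(-1/21589) = -47270/21589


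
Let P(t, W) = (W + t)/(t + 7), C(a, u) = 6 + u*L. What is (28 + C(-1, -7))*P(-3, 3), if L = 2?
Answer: 0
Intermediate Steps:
C(a, u) = 6 + 2*u (C(a, u) = 6 + u*2 = 6 + 2*u)
P(t, W) = (W + t)/(7 + t)
(28 + C(-1, -7))*P(-3, 3) = (28 + (6 + 2*(-7)))*((3 - 3)/(7 - 3)) = (28 + (6 - 14))*(0/4) = (28 - 8)*((¼)*0) = 20*0 = 0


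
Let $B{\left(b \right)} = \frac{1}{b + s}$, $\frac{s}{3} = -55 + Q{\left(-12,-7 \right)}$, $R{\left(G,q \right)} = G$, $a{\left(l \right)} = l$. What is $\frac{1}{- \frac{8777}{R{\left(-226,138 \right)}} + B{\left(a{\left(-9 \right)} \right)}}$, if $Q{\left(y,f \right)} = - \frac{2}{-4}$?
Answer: $\frac{77970}{3027613} \approx 0.025753$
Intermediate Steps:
$Q{\left(y,f \right)} = \frac{1}{2}$ ($Q{\left(y,f \right)} = \left(-2\right) \left(- \frac{1}{4}\right) = \frac{1}{2}$)
$s = - \frac{327}{2}$ ($s = 3 \left(-55 + \frac{1}{2}\right) = 3 \left(- \frac{109}{2}\right) = - \frac{327}{2} \approx -163.5$)
$B{\left(b \right)} = \frac{1}{- \frac{327}{2} + b}$ ($B{\left(b \right)} = \frac{1}{b - \frac{327}{2}} = \frac{1}{- \frac{327}{2} + b}$)
$\frac{1}{- \frac{8777}{R{\left(-226,138 \right)}} + B{\left(a{\left(-9 \right)} \right)}} = \frac{1}{- \frac{8777}{-226} + \frac{2}{-327 + 2 \left(-9\right)}} = \frac{1}{\left(-8777\right) \left(- \frac{1}{226}\right) + \frac{2}{-327 - 18}} = \frac{1}{\frac{8777}{226} + \frac{2}{-345}} = \frac{1}{\frac{8777}{226} + 2 \left(- \frac{1}{345}\right)} = \frac{1}{\frac{8777}{226} - \frac{2}{345}} = \frac{1}{\frac{3027613}{77970}} = \frac{77970}{3027613}$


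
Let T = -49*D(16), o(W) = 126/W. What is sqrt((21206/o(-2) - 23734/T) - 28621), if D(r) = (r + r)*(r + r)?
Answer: I*sqrt(13076576666)/672 ≈ 170.17*I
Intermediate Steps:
D(r) = 4*r**2 (D(r) = (2*r)*(2*r) = 4*r**2)
T = -50176 (T = -196*16**2 = -196*256 = -49*1024 = -50176)
sqrt((21206/o(-2) - 23734/T) - 28621) = sqrt((21206/((126/(-2))) - 23734/(-50176)) - 28621) = sqrt((21206/((126*(-1/2))) - 23734*(-1/50176)) - 28621) = sqrt((21206/(-63) + 11867/25088) - 28621) = sqrt((21206*(-1/63) + 11867/25088) - 28621) = sqrt((-21206/63 + 11867/25088) - 28621) = sqrt(-75895501/225792 - 28621) = sqrt(-6538288333/225792) = I*sqrt(13076576666)/672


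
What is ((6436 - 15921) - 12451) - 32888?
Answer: -54824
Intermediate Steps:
((6436 - 15921) - 12451) - 32888 = (-9485 - 12451) - 32888 = -21936 - 32888 = -54824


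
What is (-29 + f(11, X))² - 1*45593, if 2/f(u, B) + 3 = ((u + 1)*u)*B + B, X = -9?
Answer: -16110685199/360000 ≈ -44752.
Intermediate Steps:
f(u, B) = 2/(-3 + B + B*u*(1 + u)) (f(u, B) = 2/(-3 + (((u + 1)*u)*B + B)) = 2/(-3 + (((1 + u)*u)*B + B)) = 2/(-3 + ((u*(1 + u))*B + B)) = 2/(-3 + (B*u*(1 + u) + B)) = 2/(-3 + (B + B*u*(1 + u))) = 2/(-3 + B + B*u*(1 + u)))
(-29 + f(11, X))² - 1*45593 = (-29 + 2/(-3 - 9 - 9*11 - 9*11²))² - 1*45593 = (-29 + 2/(-3 - 9 - 99 - 9*121))² - 45593 = (-29 + 2/(-3 - 9 - 99 - 1089))² - 45593 = (-29 + 2/(-1200))² - 45593 = (-29 + 2*(-1/1200))² - 45593 = (-29 - 1/600)² - 45593 = (-17401/600)² - 45593 = 302794801/360000 - 45593 = -16110685199/360000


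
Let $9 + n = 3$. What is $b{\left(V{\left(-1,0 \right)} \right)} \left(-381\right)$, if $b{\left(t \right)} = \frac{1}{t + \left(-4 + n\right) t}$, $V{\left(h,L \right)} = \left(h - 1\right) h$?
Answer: $\frac{127}{6} \approx 21.167$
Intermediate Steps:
$n = -6$ ($n = -9 + 3 = -6$)
$V{\left(h,L \right)} = h \left(-1 + h\right)$ ($V{\left(h,L \right)} = \left(h - 1\right) h = \left(-1 + h\right) h = h \left(-1 + h\right)$)
$b{\left(t \right)} = - \frac{1}{9 t}$ ($b{\left(t \right)} = \frac{1}{t + \left(-4 - 6\right) t} = \frac{1}{t - 10 t} = \frac{1}{\left(-9\right) t} = - \frac{1}{9 t}$)
$b{\left(V{\left(-1,0 \right)} \right)} \left(-381\right) = - \frac{1}{9 \left(- (-1 - 1)\right)} \left(-381\right) = - \frac{1}{9 \left(\left(-1\right) \left(-2\right)\right)} \left(-381\right) = - \frac{1}{9 \cdot 2} \left(-381\right) = \left(- \frac{1}{9}\right) \frac{1}{2} \left(-381\right) = \left(- \frac{1}{18}\right) \left(-381\right) = \frac{127}{6}$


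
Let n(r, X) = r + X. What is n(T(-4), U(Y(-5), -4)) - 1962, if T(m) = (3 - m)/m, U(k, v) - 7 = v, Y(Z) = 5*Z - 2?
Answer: -7843/4 ≈ -1960.8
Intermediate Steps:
Y(Z) = -2 + 5*Z
U(k, v) = 7 + v
T(m) = (3 - m)/m
n(r, X) = X + r
n(T(-4), U(Y(-5), -4)) - 1962 = ((7 - 4) + (3 - 1*(-4))/(-4)) - 1962 = (3 - (3 + 4)/4) - 1962 = (3 - 1/4*7) - 1962 = (3 - 7/4) - 1962 = 5/4 - 1962 = -7843/4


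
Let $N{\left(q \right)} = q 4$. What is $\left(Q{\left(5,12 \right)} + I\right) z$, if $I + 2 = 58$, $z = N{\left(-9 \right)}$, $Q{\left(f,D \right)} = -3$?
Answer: $-1908$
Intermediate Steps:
$N{\left(q \right)} = 4 q$
$z = -36$ ($z = 4 \left(-9\right) = -36$)
$I = 56$ ($I = -2 + 58 = 56$)
$\left(Q{\left(5,12 \right)} + I\right) z = \left(-3 + 56\right) \left(-36\right) = 53 \left(-36\right) = -1908$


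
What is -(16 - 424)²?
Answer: -166464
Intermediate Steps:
-(16 - 424)² = -1*(-408)² = -1*166464 = -166464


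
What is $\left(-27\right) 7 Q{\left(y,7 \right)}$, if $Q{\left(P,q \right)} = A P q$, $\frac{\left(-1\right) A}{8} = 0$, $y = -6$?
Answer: $0$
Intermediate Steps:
$A = 0$ ($A = \left(-8\right) 0 = 0$)
$Q{\left(P,q \right)} = 0$ ($Q{\left(P,q \right)} = 0 P q = 0$)
$\left(-27\right) 7 Q{\left(y,7 \right)} = \left(-27\right) 7 \cdot 0 = \left(-189\right) 0 = 0$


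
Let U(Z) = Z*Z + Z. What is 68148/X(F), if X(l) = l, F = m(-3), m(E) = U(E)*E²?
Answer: 1262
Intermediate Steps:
U(Z) = Z + Z² (U(Z) = Z² + Z = Z + Z²)
m(E) = E³*(1 + E) (m(E) = (E*(1 + E))*E² = E³*(1 + E))
F = 54 (F = (-3)³*(1 - 3) = -27*(-2) = 54)
68148/X(F) = 68148/54 = 68148*(1/54) = 1262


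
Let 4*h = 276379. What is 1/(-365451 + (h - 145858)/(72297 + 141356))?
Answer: -854612/312319117065 ≈ -2.7363e-6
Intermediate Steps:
h = 276379/4 (h = (¼)*276379 = 276379/4 ≈ 69095.)
1/(-365451 + (h - 145858)/(72297 + 141356)) = 1/(-365451 + (276379/4 - 145858)/(72297 + 141356)) = 1/(-365451 - 307053/4/213653) = 1/(-365451 - 307053/4*1/213653) = 1/(-365451 - 307053/854612) = 1/(-312319117065/854612) = -854612/312319117065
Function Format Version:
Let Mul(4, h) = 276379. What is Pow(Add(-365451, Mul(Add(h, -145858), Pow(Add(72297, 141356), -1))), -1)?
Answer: Rational(-854612, 312319117065) ≈ -2.7363e-6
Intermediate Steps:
h = Rational(276379, 4) (h = Mul(Rational(1, 4), 276379) = Rational(276379, 4) ≈ 69095.)
Pow(Add(-365451, Mul(Add(h, -145858), Pow(Add(72297, 141356), -1))), -1) = Pow(Add(-365451, Mul(Add(Rational(276379, 4), -145858), Pow(Add(72297, 141356), -1))), -1) = Pow(Add(-365451, Mul(Rational(-307053, 4), Pow(213653, -1))), -1) = Pow(Add(-365451, Mul(Rational(-307053, 4), Rational(1, 213653))), -1) = Pow(Add(-365451, Rational(-307053, 854612)), -1) = Pow(Rational(-312319117065, 854612), -1) = Rational(-854612, 312319117065)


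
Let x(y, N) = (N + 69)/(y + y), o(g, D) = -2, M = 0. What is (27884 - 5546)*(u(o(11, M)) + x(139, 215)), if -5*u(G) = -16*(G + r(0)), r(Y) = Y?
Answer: -83499444/695 ≈ -1.2014e+5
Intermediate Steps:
u(G) = 16*G/5 (u(G) = -(-16)*(G + 0)/5 = -(-16)*G/5 = 16*G/5)
x(y, N) = (69 + N)/(2*y) (x(y, N) = (69 + N)/((2*y)) = (69 + N)*(1/(2*y)) = (69 + N)/(2*y))
(27884 - 5546)*(u(o(11, M)) + x(139, 215)) = (27884 - 5546)*((16/5)*(-2) + (1/2)*(69 + 215)/139) = 22338*(-32/5 + (1/2)*(1/139)*284) = 22338*(-32/5 + 142/139) = 22338*(-3738/695) = -83499444/695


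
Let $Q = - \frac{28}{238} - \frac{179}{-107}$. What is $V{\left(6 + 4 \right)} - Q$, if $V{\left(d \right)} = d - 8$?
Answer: $\frac{809}{1819} \approx 0.44475$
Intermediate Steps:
$Q = \frac{2829}{1819}$ ($Q = \left(-28\right) \frac{1}{238} - - \frac{179}{107} = - \frac{2}{17} + \frac{179}{107} = \frac{2829}{1819} \approx 1.5553$)
$V{\left(d \right)} = -8 + d$
$V{\left(6 + 4 \right)} - Q = \left(-8 + \left(6 + 4\right)\right) - \frac{2829}{1819} = \left(-8 + 10\right) - \frac{2829}{1819} = 2 - \frac{2829}{1819} = \frac{809}{1819}$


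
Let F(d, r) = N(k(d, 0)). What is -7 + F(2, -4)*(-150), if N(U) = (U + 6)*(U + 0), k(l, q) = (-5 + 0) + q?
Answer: 743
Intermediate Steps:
k(l, q) = -5 + q
N(U) = U*(6 + U) (N(U) = (6 + U)*U = U*(6 + U))
F(d, r) = -5 (F(d, r) = (-5 + 0)*(6 + (-5 + 0)) = -5*(6 - 5) = -5*1 = -5)
-7 + F(2, -4)*(-150) = -7 - 5*(-150) = -7 + 750 = 743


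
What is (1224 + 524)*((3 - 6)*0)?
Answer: 0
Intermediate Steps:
(1224 + 524)*((3 - 6)*0) = 1748*(-3*0) = 1748*0 = 0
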